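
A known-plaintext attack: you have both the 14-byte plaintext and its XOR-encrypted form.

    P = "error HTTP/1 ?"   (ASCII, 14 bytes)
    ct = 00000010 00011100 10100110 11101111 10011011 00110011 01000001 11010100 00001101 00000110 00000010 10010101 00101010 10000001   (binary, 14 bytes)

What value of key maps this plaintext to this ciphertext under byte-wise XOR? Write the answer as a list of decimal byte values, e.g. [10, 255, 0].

Since ct = P ⊕ key, XORing both sides with P gives key = P ⊕ ct.
65 xor 02 = 67
72 xor 1c = 6e
72 xor a6 = d4
6f xor ef = 80
72 xor 9b = e9
20 xor 33 = 13
48 xor 41 = 09
54 xor d4 = 80
54 xor 0d = 59
50 xor 06 = 56
2f xor 02 = 2d
31 xor 95 = a4
20 xor 2a = 0a
3f xor 81 = be

[103, 110, 212, 128, 233, 19, 9, 128, 89, 86, 45, 164, 10, 190]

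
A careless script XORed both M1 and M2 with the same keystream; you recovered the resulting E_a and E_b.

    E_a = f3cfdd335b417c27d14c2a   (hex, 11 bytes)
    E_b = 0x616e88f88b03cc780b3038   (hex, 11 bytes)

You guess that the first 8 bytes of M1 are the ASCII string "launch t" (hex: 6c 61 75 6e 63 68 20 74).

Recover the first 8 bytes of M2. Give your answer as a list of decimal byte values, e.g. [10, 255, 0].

First, E_a ⊕ E_b = (M1 ⊕ K) ⊕ (M2 ⊕ K) = M1 ⊕ M2, so the key drops out. Then M2 = (M1 ⊕ M2) ⊕ M1 over the first 8 bytes.
byte 0: (f3 xor 61) xor 6c = 92 xor 6c = fe
byte 1: (cf xor 6e) xor 61 = a1 xor 61 = c0
byte 2: (dd xor 88) xor 75 = 55 xor 75 = 20
byte 3: (33 xor f8) xor 6e = cb xor 6e = a5
byte 4: (5b xor 8b) xor 63 = d0 xor 63 = b3
byte 5: (41 xor 03) xor 68 = 42 xor 68 = 2a
byte 6: (7c xor cc) xor 20 = b0 xor 20 = 90
byte 7: (27 xor 78) xor 74 = 5f xor 74 = 2b

[254, 192, 32, 165, 179, 42, 144, 43]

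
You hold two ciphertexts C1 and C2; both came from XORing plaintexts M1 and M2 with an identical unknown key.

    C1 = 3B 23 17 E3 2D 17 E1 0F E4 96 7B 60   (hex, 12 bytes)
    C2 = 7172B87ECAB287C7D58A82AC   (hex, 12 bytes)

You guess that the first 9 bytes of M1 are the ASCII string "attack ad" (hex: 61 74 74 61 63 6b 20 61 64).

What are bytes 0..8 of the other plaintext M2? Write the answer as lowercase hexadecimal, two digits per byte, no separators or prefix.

2b25dbfc84ce46a955

First, C1 ⊕ C2 = (M1 ⊕ K) ⊕ (M2 ⊕ K) = M1 ⊕ M2, so the key drops out. Then M2 = (M1 ⊕ M2) ⊕ M1 over the first 9 bytes.
byte 0: (3b ^ 71) ^ 61 = 4a ^ 61 = 2b
byte 1: (23 ^ 72) ^ 74 = 51 ^ 74 = 25
byte 2: (17 ^ b8) ^ 74 = af ^ 74 = db
byte 3: (e3 ^ 7e) ^ 61 = 9d ^ 61 = fc
byte 4: (2d ^ ca) ^ 63 = e7 ^ 63 = 84
byte 5: (17 ^ b2) ^ 6b = a5 ^ 6b = ce
byte 6: (e1 ^ 87) ^ 20 = 66 ^ 20 = 46
byte 7: (0f ^ c7) ^ 61 = c8 ^ 61 = a9
byte 8: (e4 ^ d5) ^ 64 = 31 ^ 64 = 55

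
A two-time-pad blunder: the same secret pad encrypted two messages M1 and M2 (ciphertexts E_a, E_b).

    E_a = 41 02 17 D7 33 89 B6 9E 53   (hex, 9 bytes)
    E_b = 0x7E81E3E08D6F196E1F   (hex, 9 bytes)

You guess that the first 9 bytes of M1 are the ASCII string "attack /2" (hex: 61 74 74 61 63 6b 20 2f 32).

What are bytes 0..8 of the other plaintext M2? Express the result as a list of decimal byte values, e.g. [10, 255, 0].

[94, 247, 128, 86, 221, 141, 143, 223, 126]

First, E_a ⊕ E_b = (M1 ⊕ K) ⊕ (M2 ⊕ K) = M1 ⊕ M2, so the key drops out. Then M2 = (M1 ⊕ M2) ⊕ M1 over the first 9 bytes.
byte 0: (41 XOR 7e) XOR 61 = 3f XOR 61 = 5e
byte 1: (02 XOR 81) XOR 74 = 83 XOR 74 = f7
byte 2: (17 XOR e3) XOR 74 = f4 XOR 74 = 80
byte 3: (d7 XOR e0) XOR 61 = 37 XOR 61 = 56
byte 4: (33 XOR 8d) XOR 63 = be XOR 63 = dd
byte 5: (89 XOR 6f) XOR 6b = e6 XOR 6b = 8d
byte 6: (b6 XOR 19) XOR 20 = af XOR 20 = 8f
byte 7: (9e XOR 6e) XOR 2f = f0 XOR 2f = df
byte 8: (53 XOR 1f) XOR 32 = 4c XOR 32 = 7e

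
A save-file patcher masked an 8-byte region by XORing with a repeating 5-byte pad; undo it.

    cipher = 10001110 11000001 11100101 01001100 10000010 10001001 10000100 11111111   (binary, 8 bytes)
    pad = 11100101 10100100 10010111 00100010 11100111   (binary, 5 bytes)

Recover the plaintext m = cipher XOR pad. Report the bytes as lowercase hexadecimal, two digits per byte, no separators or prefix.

6b65726e656c2068

The 5-byte key repeats, so the effective keystream is e5 a4 97 22 e7 e5 a4 97.
byte 0: 8e ^ e5 = 6b
byte 1: c1 ^ a4 = 65
byte 2: e5 ^ 97 = 72
byte 3: 4c ^ 22 = 6e
byte 4: 82 ^ e7 = 65
byte 5: 89 ^ e5 = 6c
byte 6: 84 ^ a4 = 20
byte 7: ff ^ 97 = 68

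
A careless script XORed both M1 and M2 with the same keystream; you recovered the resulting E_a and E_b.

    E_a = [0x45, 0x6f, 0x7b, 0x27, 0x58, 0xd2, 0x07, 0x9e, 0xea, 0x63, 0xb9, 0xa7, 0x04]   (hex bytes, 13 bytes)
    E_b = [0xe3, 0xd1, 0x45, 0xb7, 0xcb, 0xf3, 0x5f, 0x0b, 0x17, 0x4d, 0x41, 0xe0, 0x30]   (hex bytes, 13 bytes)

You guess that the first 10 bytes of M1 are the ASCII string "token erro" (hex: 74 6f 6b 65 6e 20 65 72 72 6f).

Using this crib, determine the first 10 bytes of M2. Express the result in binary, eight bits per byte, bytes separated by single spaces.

11010010 11010001 01010101 11110101 11111101 00000001 00111101 11100111 10001111 01000001

First, E_a ⊕ E_b = (M1 ⊕ K) ⊕ (M2 ⊕ K) = M1 ⊕ M2, so the key drops out. Then M2 = (M1 ⊕ M2) ⊕ M1 over the first 10 bytes.
byte 0: (45 xor e3) xor 74 = a6 xor 74 = d2
byte 1: (6f xor d1) xor 6f = be xor 6f = d1
byte 2: (7b xor 45) xor 6b = 3e xor 6b = 55
byte 3: (27 xor b7) xor 65 = 90 xor 65 = f5
byte 4: (58 xor cb) xor 6e = 93 xor 6e = fd
byte 5: (d2 xor f3) xor 20 = 21 xor 20 = 01
byte 6: (07 xor 5f) xor 65 = 58 xor 65 = 3d
byte 7: (9e xor 0b) xor 72 = 95 xor 72 = e7
byte 8: (ea xor 17) xor 72 = fd xor 72 = 8f
byte 9: (63 xor 4d) xor 6f = 2e xor 6f = 41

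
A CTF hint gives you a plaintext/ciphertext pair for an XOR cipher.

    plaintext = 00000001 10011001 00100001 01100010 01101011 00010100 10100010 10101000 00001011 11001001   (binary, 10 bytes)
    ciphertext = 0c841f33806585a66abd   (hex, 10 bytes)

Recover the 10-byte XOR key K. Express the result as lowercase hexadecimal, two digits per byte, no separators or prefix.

0d1d3e51eb71270e6174

Since ciphertext = plaintext ⊕ K, XORing both sides with plaintext gives K = plaintext ⊕ ciphertext.
01 ^ 0c = 0d
99 ^ 84 = 1d
21 ^ 1f = 3e
62 ^ 33 = 51
6b ^ 80 = eb
14 ^ 65 = 71
a2 ^ 85 = 27
a8 ^ a6 = 0e
0b ^ 6a = 61
c9 ^ bd = 74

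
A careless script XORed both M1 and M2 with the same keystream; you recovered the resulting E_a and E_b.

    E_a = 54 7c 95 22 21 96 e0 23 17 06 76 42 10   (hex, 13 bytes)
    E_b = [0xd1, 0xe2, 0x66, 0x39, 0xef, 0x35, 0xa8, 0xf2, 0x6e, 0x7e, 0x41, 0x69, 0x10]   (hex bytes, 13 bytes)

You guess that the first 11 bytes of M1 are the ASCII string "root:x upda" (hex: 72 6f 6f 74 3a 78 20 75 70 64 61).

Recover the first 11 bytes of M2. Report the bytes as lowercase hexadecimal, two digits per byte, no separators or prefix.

f7f19c6ff4db68a4091c56

First, E_a ⊕ E_b = (M1 ⊕ K) ⊕ (M2 ⊕ K) = M1 ⊕ M2, so the key drops out. Then M2 = (M1 ⊕ M2) ⊕ M1 over the first 11 bytes.
byte 0: (54 xor d1) xor 72 = 85 xor 72 = f7
byte 1: (7c xor e2) xor 6f = 9e xor 6f = f1
byte 2: (95 xor 66) xor 6f = f3 xor 6f = 9c
byte 3: (22 xor 39) xor 74 = 1b xor 74 = 6f
byte 4: (21 xor ef) xor 3a = ce xor 3a = f4
byte 5: (96 xor 35) xor 78 = a3 xor 78 = db
byte 6: (e0 xor a8) xor 20 = 48 xor 20 = 68
byte 7: (23 xor f2) xor 75 = d1 xor 75 = a4
byte 8: (17 xor 6e) xor 70 = 79 xor 70 = 09
byte 9: (06 xor 7e) xor 64 = 78 xor 64 = 1c
byte 10: (76 xor 41) xor 61 = 37 xor 61 = 56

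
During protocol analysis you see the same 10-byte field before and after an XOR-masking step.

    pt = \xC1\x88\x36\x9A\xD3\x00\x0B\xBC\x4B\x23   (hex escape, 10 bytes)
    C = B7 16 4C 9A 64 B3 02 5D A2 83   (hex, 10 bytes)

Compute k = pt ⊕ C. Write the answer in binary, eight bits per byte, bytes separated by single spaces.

Since C = pt ⊕ k, XORing both sides with pt gives k = pt ⊕ C.
c1 ^ b7 = 76
88 ^ 16 = 9e
36 ^ 4c = 7a
9a ^ 9a = 00
d3 ^ 64 = b7
00 ^ b3 = b3
0b ^ 02 = 09
bc ^ 5d = e1
4b ^ a2 = e9
23 ^ 83 = a0

01110110 10011110 01111010 00000000 10110111 10110011 00001001 11100001 11101001 10100000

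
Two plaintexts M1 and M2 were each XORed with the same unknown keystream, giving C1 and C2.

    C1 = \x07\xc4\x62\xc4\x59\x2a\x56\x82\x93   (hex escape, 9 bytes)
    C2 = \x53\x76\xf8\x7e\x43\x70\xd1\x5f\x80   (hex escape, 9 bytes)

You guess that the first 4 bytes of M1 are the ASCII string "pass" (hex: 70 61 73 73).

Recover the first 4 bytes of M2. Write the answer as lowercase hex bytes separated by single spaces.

First, C1 ⊕ C2 = (M1 ⊕ K) ⊕ (M2 ⊕ K) = M1 ⊕ M2, so the key drops out. Then M2 = (M1 ⊕ M2) ⊕ M1 over the first 4 bytes.
byte 0: (07 XOR 53) XOR 70 = 54 XOR 70 = 24
byte 1: (c4 XOR 76) XOR 61 = b2 XOR 61 = d3
byte 2: (62 XOR f8) XOR 73 = 9a XOR 73 = e9
byte 3: (c4 XOR 7e) XOR 73 = ba XOR 73 = c9

24 d3 e9 c9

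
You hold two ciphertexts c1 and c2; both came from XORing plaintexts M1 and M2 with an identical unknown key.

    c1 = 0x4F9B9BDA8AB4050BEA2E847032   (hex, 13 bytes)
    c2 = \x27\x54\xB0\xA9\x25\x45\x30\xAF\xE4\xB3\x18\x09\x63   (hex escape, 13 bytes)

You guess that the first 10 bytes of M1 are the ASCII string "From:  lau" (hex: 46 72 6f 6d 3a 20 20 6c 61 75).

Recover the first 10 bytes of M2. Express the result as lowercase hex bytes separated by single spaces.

First, c1 ⊕ c2 = (M1 ⊕ K) ⊕ (M2 ⊕ K) = M1 ⊕ M2, so the key drops out. Then M2 = (M1 ⊕ M2) ⊕ M1 over the first 10 bytes.
byte 0: (4f ^ 27) ^ 46 = 68 ^ 46 = 2e
byte 1: (9b ^ 54) ^ 72 = cf ^ 72 = bd
byte 2: (9b ^ b0) ^ 6f = 2b ^ 6f = 44
byte 3: (da ^ a9) ^ 6d = 73 ^ 6d = 1e
byte 4: (8a ^ 25) ^ 3a = af ^ 3a = 95
byte 5: (b4 ^ 45) ^ 20 = f1 ^ 20 = d1
byte 6: (05 ^ 30) ^ 20 = 35 ^ 20 = 15
byte 7: (0b ^ af) ^ 6c = a4 ^ 6c = c8
byte 8: (ea ^ e4) ^ 61 = 0e ^ 61 = 6f
byte 9: (2e ^ b3) ^ 75 = 9d ^ 75 = e8

2e bd 44 1e 95 d1 15 c8 6f e8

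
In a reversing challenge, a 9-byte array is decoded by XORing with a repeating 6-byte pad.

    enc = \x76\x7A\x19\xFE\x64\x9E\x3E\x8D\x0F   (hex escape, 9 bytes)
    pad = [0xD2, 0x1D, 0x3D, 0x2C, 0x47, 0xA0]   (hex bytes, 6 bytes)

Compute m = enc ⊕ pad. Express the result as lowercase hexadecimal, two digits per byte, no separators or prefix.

a46724d2233eec9032

The 6-byte key repeats, so the effective keystream is d2 1d 3d 2c 47 a0 d2 1d 3d.
byte 0: 118 ^ 210 = 164
byte 1: 122 ^  29 = 103
byte 2:  25 ^  61 =  36
byte 3: 254 ^  44 = 210
byte 4: 100 ^  71 =  35
byte 5: 158 ^ 160 =  62
byte 6:  62 ^ 210 = 236
byte 7: 141 ^  29 = 144
byte 8:  15 ^  61 =  50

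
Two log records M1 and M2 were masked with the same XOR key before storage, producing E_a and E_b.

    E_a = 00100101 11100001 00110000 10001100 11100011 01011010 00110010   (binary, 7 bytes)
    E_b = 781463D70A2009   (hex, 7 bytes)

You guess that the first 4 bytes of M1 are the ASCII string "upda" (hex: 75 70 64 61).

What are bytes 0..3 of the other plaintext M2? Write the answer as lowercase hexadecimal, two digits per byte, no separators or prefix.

2885373a

First, E_a ⊕ E_b = (M1 ⊕ K) ⊕ (M2 ⊕ K) = M1 ⊕ M2, so the key drops out. Then M2 = (M1 ⊕ M2) ⊕ M1 over the first 4 bytes.
byte 0: (25 ⊕ 78) ⊕ 75 = 5d ⊕ 75 = 28
byte 1: (e1 ⊕ 14) ⊕ 70 = f5 ⊕ 70 = 85
byte 2: (30 ⊕ 63) ⊕ 64 = 53 ⊕ 64 = 37
byte 3: (8c ⊕ d7) ⊕ 61 = 5b ⊕ 61 = 3a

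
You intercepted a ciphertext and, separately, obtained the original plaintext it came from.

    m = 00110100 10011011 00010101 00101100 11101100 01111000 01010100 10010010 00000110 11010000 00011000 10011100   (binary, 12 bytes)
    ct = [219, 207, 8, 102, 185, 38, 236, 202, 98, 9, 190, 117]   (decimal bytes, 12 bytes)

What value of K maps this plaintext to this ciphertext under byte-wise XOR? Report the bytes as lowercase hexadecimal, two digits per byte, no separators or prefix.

ef541d4a555eb85864d9a6e9

Since ct = m ⊕ K, XORing both sides with m gives K = m ⊕ ct.
34 ^ db = ef
9b ^ cf = 54
15 ^ 08 = 1d
2c ^ 66 = 4a
ec ^ b9 = 55
78 ^ 26 = 5e
54 ^ ec = b8
92 ^ ca = 58
06 ^ 62 = 64
d0 ^ 09 = d9
18 ^ be = a6
9c ^ 75 = e9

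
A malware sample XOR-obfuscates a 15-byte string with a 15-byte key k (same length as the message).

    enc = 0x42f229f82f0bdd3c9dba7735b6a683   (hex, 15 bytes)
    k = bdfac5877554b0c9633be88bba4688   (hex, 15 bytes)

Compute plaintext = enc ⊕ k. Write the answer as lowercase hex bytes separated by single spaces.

ff 08 ec 7f 5a 5f 6d f5 fe 81 9f be 0c e0 0b

42 XOR bd = ff
f2 XOR fa = 08
29 XOR c5 = ec
f8 XOR 87 = 7f
2f XOR 75 = 5a
0b XOR 54 = 5f
dd XOR b0 = 6d
3c XOR c9 = f5
9d XOR 63 = fe
ba XOR 3b = 81
77 XOR e8 = 9f
35 XOR 8b = be
b6 XOR ba = 0c
a6 XOR 46 = e0
83 XOR 88 = 0b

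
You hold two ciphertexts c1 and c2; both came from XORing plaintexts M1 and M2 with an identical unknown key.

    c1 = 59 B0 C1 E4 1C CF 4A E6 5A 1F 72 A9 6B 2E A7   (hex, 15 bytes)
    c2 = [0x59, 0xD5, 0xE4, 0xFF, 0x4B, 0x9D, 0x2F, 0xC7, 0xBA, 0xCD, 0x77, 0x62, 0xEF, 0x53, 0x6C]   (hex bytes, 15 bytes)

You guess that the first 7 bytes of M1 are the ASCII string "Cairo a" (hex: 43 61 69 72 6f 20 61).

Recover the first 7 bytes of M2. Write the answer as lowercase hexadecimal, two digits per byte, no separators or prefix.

43044c69387204

First, c1 ⊕ c2 = (M1 ⊕ K) ⊕ (M2 ⊕ K) = M1 ⊕ M2, so the key drops out. Then M2 = (M1 ⊕ M2) ⊕ M1 over the first 7 bytes.
byte 0: (59 xor 59) xor 43 = 00 xor 43 = 43
byte 1: (b0 xor d5) xor 61 = 65 xor 61 = 04
byte 2: (c1 xor e4) xor 69 = 25 xor 69 = 4c
byte 3: (e4 xor ff) xor 72 = 1b xor 72 = 69
byte 4: (1c xor 4b) xor 6f = 57 xor 6f = 38
byte 5: (cf xor 9d) xor 20 = 52 xor 20 = 72
byte 6: (4a xor 2f) xor 61 = 65 xor 61 = 04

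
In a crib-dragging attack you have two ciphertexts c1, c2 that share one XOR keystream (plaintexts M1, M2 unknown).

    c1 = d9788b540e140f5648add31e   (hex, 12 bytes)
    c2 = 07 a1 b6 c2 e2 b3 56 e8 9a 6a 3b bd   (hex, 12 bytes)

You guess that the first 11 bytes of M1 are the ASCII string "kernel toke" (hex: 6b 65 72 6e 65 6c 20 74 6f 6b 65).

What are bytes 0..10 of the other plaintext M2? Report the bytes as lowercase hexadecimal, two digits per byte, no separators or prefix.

b5bc4ff889cb79cabdac8d

First, c1 ⊕ c2 = (M1 ⊕ K) ⊕ (M2 ⊕ K) = M1 ⊕ M2, so the key drops out. Then M2 = (M1 ⊕ M2) ⊕ M1 over the first 11 bytes.
byte 0: (d9 xor 07) xor 6b = de xor 6b = b5
byte 1: (78 xor a1) xor 65 = d9 xor 65 = bc
byte 2: (8b xor b6) xor 72 = 3d xor 72 = 4f
byte 3: (54 xor c2) xor 6e = 96 xor 6e = f8
byte 4: (0e xor e2) xor 65 = ec xor 65 = 89
byte 5: (14 xor b3) xor 6c = a7 xor 6c = cb
byte 6: (0f xor 56) xor 20 = 59 xor 20 = 79
byte 7: (56 xor e8) xor 74 = be xor 74 = ca
byte 8: (48 xor 9a) xor 6f = d2 xor 6f = bd
byte 9: (ad xor 6a) xor 6b = c7 xor 6b = ac
byte 10: (d3 xor 3b) xor 65 = e8 xor 65 = 8d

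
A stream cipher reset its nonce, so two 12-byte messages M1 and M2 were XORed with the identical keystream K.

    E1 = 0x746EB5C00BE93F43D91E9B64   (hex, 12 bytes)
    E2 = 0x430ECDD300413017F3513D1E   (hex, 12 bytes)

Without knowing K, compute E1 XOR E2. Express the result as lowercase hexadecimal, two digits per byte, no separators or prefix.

E1 ⊕ E2 = (M1 ⊕ K) ⊕ (M2 ⊕ K) = M1 ⊕ M2 — the shared key cancels under XOR.
01110100 xor 01000011 = 00110111
01101110 xor 00001110 = 01100000
10110101 xor 11001101 = 01111000
11000000 xor 11010011 = 00010011
00001011 xor 00000000 = 00001011
11101001 xor 01000001 = 10101000
00111111 xor 00110000 = 00001111
01000011 xor 00010111 = 01010100
11011001 xor 11110011 = 00101010
00011110 xor 01010001 = 01001111
10011011 xor 00111101 = 10100110
01100100 xor 00011110 = 01111010

376078130ba80f542a4fa67a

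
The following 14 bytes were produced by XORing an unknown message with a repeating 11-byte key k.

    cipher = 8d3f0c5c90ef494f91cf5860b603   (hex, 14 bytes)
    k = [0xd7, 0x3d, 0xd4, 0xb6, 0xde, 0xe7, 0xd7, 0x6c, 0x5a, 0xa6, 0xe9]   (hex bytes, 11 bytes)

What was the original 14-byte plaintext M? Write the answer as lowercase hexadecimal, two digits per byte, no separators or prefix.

5a02d8ea4e089e23cb69b1b78bd7

The 11-byte key repeats, so the effective keystream is d7 3d d4 b6 de e7 d7 6c 5a a6 e9 d7 3d d4.
byte 0: 141 xor 215 =  90
byte 1:  63 xor  61 =   2
byte 2:  12 xor 212 = 216
byte 3:  92 xor 182 = 234
byte 4: 144 xor 222 =  78
byte 5: 239 xor 231 =   8
byte 6:  73 xor 215 = 158
byte 7:  79 xor 108 =  35
byte 8: 145 xor  90 = 203
byte 9: 207 xor 166 = 105
byte 10:  88 xor 233 = 177
byte 11:  96 xor 215 = 183
byte 12: 182 xor  61 = 139
byte 13:   3 xor 212 = 215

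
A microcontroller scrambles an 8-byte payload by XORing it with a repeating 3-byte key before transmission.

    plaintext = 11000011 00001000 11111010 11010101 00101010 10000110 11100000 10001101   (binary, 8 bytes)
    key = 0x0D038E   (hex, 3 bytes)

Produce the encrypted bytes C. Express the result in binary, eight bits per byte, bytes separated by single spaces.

11001110 00001011 01110100 11011000 00101001 00001000 11101101 10001110

The 3-byte key repeats, so the effective keystream is 0d 03 8e 0d 03 8e 0d 03.
byte 0: c3 XOR 0d = ce
byte 1: 08 XOR 03 = 0b
byte 2: fa XOR 8e = 74
byte 3: d5 XOR 0d = d8
byte 4: 2a XOR 03 = 29
byte 5: 86 XOR 8e = 08
byte 6: e0 XOR 0d = ed
byte 7: 8d XOR 03 = 8e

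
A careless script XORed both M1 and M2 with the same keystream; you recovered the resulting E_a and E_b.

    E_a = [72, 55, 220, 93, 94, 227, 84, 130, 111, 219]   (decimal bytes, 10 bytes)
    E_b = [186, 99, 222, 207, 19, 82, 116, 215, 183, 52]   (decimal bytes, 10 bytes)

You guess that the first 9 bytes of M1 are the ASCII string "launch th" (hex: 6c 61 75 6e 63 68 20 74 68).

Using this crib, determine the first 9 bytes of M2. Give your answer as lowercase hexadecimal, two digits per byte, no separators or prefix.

First, E_a ⊕ E_b = (M1 ⊕ K) ⊕ (M2 ⊕ K) = M1 ⊕ M2, so the key drops out. Then M2 = (M1 ⊕ M2) ⊕ M1 over the first 9 bytes.
byte 0: (48 ⊕ ba) ⊕ 6c = f2 ⊕ 6c = 9e
byte 1: (37 ⊕ 63) ⊕ 61 = 54 ⊕ 61 = 35
byte 2: (dc ⊕ de) ⊕ 75 = 02 ⊕ 75 = 77
byte 3: (5d ⊕ cf) ⊕ 6e = 92 ⊕ 6e = fc
byte 4: (5e ⊕ 13) ⊕ 63 = 4d ⊕ 63 = 2e
byte 5: (e3 ⊕ 52) ⊕ 68 = b1 ⊕ 68 = d9
byte 6: (54 ⊕ 74) ⊕ 20 = 20 ⊕ 20 = 00
byte 7: (82 ⊕ d7) ⊕ 74 = 55 ⊕ 74 = 21
byte 8: (6f ⊕ b7) ⊕ 68 = d8 ⊕ 68 = b0

9e3577fc2ed90021b0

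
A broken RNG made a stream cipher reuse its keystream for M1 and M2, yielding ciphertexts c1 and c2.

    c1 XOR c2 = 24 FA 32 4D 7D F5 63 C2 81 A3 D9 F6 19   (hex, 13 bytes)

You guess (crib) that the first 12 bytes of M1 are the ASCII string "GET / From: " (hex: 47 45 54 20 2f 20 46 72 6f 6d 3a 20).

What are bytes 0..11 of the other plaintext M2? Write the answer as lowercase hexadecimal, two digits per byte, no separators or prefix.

63bf666d52d525b0eecee3d6

Since c1 ⊕ c2 = M1 ⊕ M2, XORing with the guessed M1 bytes yields the corresponding M2 bytes: M2 = (c1 ⊕ c2) ⊕ M1.
24 xor 47 = 63
fa xor 45 = bf
32 xor 54 = 66
4d xor 20 = 6d
7d xor 2f = 52
f5 xor 20 = d5
63 xor 46 = 25
c2 xor 72 = b0
81 xor 6f = ee
a3 xor 6d = ce
d9 xor 3a = e3
f6 xor 20 = d6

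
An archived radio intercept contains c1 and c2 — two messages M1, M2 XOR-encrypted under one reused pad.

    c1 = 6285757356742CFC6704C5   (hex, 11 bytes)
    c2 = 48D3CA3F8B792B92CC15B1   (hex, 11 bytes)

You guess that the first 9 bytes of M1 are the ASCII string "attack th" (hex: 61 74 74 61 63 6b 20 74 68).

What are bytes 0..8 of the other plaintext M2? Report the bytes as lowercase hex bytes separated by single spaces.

First, c1 ⊕ c2 = (M1 ⊕ K) ⊕ (M2 ⊕ K) = M1 ⊕ M2, so the key drops out. Then M2 = (M1 ⊕ M2) ⊕ M1 over the first 9 bytes.
byte 0: (62 XOR 48) XOR 61 = 2a XOR 61 = 4b
byte 1: (85 XOR d3) XOR 74 = 56 XOR 74 = 22
byte 2: (75 XOR ca) XOR 74 = bf XOR 74 = cb
byte 3: (73 XOR 3f) XOR 61 = 4c XOR 61 = 2d
byte 4: (56 XOR 8b) XOR 63 = dd XOR 63 = be
byte 5: (74 XOR 79) XOR 6b = 0d XOR 6b = 66
byte 6: (2c XOR 2b) XOR 20 = 07 XOR 20 = 27
byte 7: (fc XOR 92) XOR 74 = 6e XOR 74 = 1a
byte 8: (67 XOR cc) XOR 68 = ab XOR 68 = c3

4b 22 cb 2d be 66 27 1a c3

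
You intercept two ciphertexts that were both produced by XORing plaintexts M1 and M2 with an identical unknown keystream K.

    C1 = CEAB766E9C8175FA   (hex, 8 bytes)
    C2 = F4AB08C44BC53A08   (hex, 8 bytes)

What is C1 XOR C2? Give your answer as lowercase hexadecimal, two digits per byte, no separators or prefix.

C1 ⊕ C2 = (M1 ⊕ K) ⊕ (M2 ⊕ K) = M1 ⊕ M2 — the shared key cancels under XOR.
206 xor 244 =  58
171 xor 171 =   0
118 xor   8 = 126
110 xor 196 = 170
156 xor  75 = 215
129 xor 197 =  68
117 xor  58 =  79
250 xor   8 = 242

3a007eaad7444ff2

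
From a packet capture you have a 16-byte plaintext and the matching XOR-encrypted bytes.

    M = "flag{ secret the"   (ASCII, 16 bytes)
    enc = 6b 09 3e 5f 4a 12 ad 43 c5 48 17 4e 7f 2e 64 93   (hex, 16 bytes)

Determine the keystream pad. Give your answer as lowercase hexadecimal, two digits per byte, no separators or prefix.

Since enc = M ⊕ pad, XORing both sides with M gives pad = M ⊕ enc.
01100110 ⊕ 01101011 = 00001101
01101100 ⊕ 00001001 = 01100101
01100001 ⊕ 00111110 = 01011111
01100111 ⊕ 01011111 = 00111000
01111011 ⊕ 01001010 = 00110001
00100000 ⊕ 00010010 = 00110010
01110011 ⊕ 10101101 = 11011110
01100101 ⊕ 01000011 = 00100110
01100011 ⊕ 11000101 = 10100110
01110010 ⊕ 01001000 = 00111010
01100101 ⊕ 00010111 = 01110010
01110100 ⊕ 01001110 = 00111010
00100000 ⊕ 01111111 = 01011111
01110100 ⊕ 00101110 = 01011010
01101000 ⊕ 01100100 = 00001100
01100101 ⊕ 10010011 = 11110110

0d655f383132de26a63a723a5f5a0cf6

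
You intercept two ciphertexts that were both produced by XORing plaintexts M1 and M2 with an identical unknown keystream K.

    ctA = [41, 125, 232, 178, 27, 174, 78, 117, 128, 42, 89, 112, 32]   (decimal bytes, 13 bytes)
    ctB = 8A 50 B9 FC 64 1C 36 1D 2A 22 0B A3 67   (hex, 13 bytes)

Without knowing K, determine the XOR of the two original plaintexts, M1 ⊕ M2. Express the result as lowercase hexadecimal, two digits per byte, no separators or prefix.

ctA ⊕ ctB = (M1 ⊕ K) ⊕ (M2 ⊕ K) = M1 ⊕ M2 — the shared key cancels under XOR.
29 ^ 8a = a3
7d ^ 50 = 2d
e8 ^ b9 = 51
b2 ^ fc = 4e
1b ^ 64 = 7f
ae ^ 1c = b2
4e ^ 36 = 78
75 ^ 1d = 68
80 ^ 2a = aa
2a ^ 22 = 08
59 ^ 0b = 52
70 ^ a3 = d3
20 ^ 67 = 47

a32d514e7fb27868aa0852d347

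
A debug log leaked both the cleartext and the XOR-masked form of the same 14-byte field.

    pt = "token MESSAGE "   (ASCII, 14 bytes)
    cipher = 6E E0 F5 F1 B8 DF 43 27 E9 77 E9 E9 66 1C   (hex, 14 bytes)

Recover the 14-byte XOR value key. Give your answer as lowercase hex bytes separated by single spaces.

1a 8f 9e 94 d6 ff 0e 62 ba 24 a8 ae 23 3c

Since cipher = pt ⊕ key, XORing both sides with pt gives key = pt ⊕ cipher.
byte 0: 74 ⊕ 6e = 1a
byte 1: 6f ⊕ e0 = 8f
byte 2: 6b ⊕ f5 = 9e
byte 3: 65 ⊕ f1 = 94
byte 4: 6e ⊕ b8 = d6
byte 5: 20 ⊕ df = ff
byte 6: 4d ⊕ 43 = 0e
byte 7: 45 ⊕ 27 = 62
byte 8: 53 ⊕ e9 = ba
byte 9: 53 ⊕ 77 = 24
byte 10: 41 ⊕ e9 = a8
byte 11: 47 ⊕ e9 = ae
byte 12: 45 ⊕ 66 = 23
byte 13: 20 ⊕ 1c = 3c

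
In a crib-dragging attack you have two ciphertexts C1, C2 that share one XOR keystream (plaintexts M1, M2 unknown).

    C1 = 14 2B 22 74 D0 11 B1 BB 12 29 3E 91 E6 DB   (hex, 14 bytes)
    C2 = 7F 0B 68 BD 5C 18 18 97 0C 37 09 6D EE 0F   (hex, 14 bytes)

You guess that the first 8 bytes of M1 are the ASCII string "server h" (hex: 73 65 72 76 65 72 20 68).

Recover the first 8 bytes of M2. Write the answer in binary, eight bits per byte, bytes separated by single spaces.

First, C1 ⊕ C2 = (M1 ⊕ K) ⊕ (M2 ⊕ K) = M1 ⊕ M2, so the key drops out. Then M2 = (M1 ⊕ M2) ⊕ M1 over the first 8 bytes.
byte 0: (14 ^ 7f) ^ 73 = 6b ^ 73 = 18
byte 1: (2b ^ 0b) ^ 65 = 20 ^ 65 = 45
byte 2: (22 ^ 68) ^ 72 = 4a ^ 72 = 38
byte 3: (74 ^ bd) ^ 76 = c9 ^ 76 = bf
byte 4: (d0 ^ 5c) ^ 65 = 8c ^ 65 = e9
byte 5: (11 ^ 18) ^ 72 = 09 ^ 72 = 7b
byte 6: (b1 ^ 18) ^ 20 = a9 ^ 20 = 89
byte 7: (bb ^ 97) ^ 68 = 2c ^ 68 = 44

00011000 01000101 00111000 10111111 11101001 01111011 10001001 01000100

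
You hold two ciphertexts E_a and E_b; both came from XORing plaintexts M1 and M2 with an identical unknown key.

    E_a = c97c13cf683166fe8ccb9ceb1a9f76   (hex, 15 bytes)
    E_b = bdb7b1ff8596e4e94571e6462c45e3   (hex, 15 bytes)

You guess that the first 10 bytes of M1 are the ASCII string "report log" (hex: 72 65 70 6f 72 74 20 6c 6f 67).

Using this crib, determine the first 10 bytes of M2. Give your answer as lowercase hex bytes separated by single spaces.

06 ae d2 5f 9f d3 a2 7b a6 dd

First, E_a ⊕ E_b = (M1 ⊕ K) ⊕ (M2 ⊕ K) = M1 ⊕ M2, so the key drops out. Then M2 = (M1 ⊕ M2) ⊕ M1 over the first 10 bytes.
byte 0: (c9 XOR bd) XOR 72 = 74 XOR 72 = 06
byte 1: (7c XOR b7) XOR 65 = cb XOR 65 = ae
byte 2: (13 XOR b1) XOR 70 = a2 XOR 70 = d2
byte 3: (cf XOR ff) XOR 6f = 30 XOR 6f = 5f
byte 4: (68 XOR 85) XOR 72 = ed XOR 72 = 9f
byte 5: (31 XOR 96) XOR 74 = a7 XOR 74 = d3
byte 6: (66 XOR e4) XOR 20 = 82 XOR 20 = a2
byte 7: (fe XOR e9) XOR 6c = 17 XOR 6c = 7b
byte 8: (8c XOR 45) XOR 6f = c9 XOR 6f = a6
byte 9: (cb XOR 71) XOR 67 = ba XOR 67 = dd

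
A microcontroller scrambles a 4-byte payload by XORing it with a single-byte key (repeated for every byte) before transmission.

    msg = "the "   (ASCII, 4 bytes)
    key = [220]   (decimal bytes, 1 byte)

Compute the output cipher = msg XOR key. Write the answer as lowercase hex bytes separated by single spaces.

a8 b4 b9 fc

The 1-byte key repeats, so the effective keystream is dc dc dc dc.
byte 0: 74 ^ dc = a8
byte 1: 68 ^ dc = b4
byte 2: 65 ^ dc = b9
byte 3: 20 ^ dc = fc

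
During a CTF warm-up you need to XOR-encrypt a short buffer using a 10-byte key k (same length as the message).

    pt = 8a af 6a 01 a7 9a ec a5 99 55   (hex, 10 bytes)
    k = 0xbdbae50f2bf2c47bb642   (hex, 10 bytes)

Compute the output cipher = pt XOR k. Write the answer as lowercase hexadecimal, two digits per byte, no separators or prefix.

XOR is its own inverse, so applying the key byte-wise gives the result directly.
byte 0: 8a XOR bd = 37
byte 1: af XOR ba = 15
byte 2: 6a XOR e5 = 8f
byte 3: 01 XOR 0f = 0e
byte 4: a7 XOR 2b = 8c
byte 5: 9a XOR f2 = 68
byte 6: ec XOR c4 = 28
byte 7: a5 XOR 7b = de
byte 8: 99 XOR b6 = 2f
byte 9: 55 XOR 42 = 17

37158f0e8c6828de2f17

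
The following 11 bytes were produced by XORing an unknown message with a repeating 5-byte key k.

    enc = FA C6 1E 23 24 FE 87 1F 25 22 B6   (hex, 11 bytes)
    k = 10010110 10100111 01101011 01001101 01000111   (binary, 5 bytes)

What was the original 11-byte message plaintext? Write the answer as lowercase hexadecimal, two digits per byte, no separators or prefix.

The 5-byte key repeats, so the effective keystream is 96 a7 6b 4d 47 96 a7 6b 4d 47 96.
byte 0: 11111010 ^ 10010110 = 01101100
byte 1: 11000110 ^ 10100111 = 01100001
byte 2: 00011110 ^ 01101011 = 01110101
byte 3: 00100011 ^ 01001101 = 01101110
byte 4: 00100100 ^ 01000111 = 01100011
byte 5: 11111110 ^ 10010110 = 01101000
byte 6: 10000111 ^ 10100111 = 00100000
byte 7: 00011111 ^ 01101011 = 01110100
byte 8: 00100101 ^ 01001101 = 01101000
byte 9: 00100010 ^ 01000111 = 01100101
byte 10: 10110110 ^ 10010110 = 00100000

6c61756e63682074686520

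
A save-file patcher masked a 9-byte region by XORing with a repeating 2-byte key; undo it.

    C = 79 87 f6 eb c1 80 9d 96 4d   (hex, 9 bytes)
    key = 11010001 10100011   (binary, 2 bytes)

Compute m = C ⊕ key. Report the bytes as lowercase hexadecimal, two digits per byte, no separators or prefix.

a824274810234c359c

The 2-byte key repeats, so the effective keystream is d1 a3 d1 a3 d1 a3 d1 a3 d1.
byte 0: 79 ⊕ d1 = a8
byte 1: 87 ⊕ a3 = 24
byte 2: f6 ⊕ d1 = 27
byte 3: eb ⊕ a3 = 48
byte 4: c1 ⊕ d1 = 10
byte 5: 80 ⊕ a3 = 23
byte 6: 9d ⊕ d1 = 4c
byte 7: 96 ⊕ a3 = 35
byte 8: 4d ⊕ d1 = 9c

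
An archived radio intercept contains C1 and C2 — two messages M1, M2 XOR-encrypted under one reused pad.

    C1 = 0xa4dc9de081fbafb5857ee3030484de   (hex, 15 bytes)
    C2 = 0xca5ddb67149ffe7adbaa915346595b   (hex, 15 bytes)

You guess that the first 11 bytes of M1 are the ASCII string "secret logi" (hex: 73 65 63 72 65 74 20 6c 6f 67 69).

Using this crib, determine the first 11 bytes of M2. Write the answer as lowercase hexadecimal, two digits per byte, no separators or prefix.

First, C1 ⊕ C2 = (M1 ⊕ K) ⊕ (M2 ⊕ K) = M1 ⊕ M2, so the key drops out. Then M2 = (M1 ⊕ M2) ⊕ M1 over the first 11 bytes.
byte 0: (a4 XOR ca) XOR 73 = 6e XOR 73 = 1d
byte 1: (dc XOR 5d) XOR 65 = 81 XOR 65 = e4
byte 2: (9d XOR db) XOR 63 = 46 XOR 63 = 25
byte 3: (e0 XOR 67) XOR 72 = 87 XOR 72 = f5
byte 4: (81 XOR 14) XOR 65 = 95 XOR 65 = f0
byte 5: (fb XOR 9f) XOR 74 = 64 XOR 74 = 10
byte 6: (af XOR fe) XOR 20 = 51 XOR 20 = 71
byte 7: (b5 XOR 7a) XOR 6c = cf XOR 6c = a3
byte 8: (85 XOR db) XOR 6f = 5e XOR 6f = 31
byte 9: (7e XOR aa) XOR 67 = d4 XOR 67 = b3
byte 10: (e3 XOR 91) XOR 69 = 72 XOR 69 = 1b

1de425f5f01071a331b31b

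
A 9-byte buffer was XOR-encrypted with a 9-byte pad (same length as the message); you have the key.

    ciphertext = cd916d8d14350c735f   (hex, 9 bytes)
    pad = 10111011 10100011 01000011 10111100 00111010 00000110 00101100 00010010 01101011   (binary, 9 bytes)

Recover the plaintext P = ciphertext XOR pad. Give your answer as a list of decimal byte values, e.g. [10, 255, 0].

byte 0: 205 ^ 187 = 118
byte 1: 145 ^ 163 =  50
byte 2: 109 ^  67 =  46
byte 3: 141 ^ 188 =  49
byte 4:  20 ^  58 =  46
byte 5:  53 ^   6 =  51
byte 6:  12 ^  44 =  32
byte 7: 115 ^  18 =  97
byte 8:  95 ^ 107 =  52

[118, 50, 46, 49, 46, 51, 32, 97, 52]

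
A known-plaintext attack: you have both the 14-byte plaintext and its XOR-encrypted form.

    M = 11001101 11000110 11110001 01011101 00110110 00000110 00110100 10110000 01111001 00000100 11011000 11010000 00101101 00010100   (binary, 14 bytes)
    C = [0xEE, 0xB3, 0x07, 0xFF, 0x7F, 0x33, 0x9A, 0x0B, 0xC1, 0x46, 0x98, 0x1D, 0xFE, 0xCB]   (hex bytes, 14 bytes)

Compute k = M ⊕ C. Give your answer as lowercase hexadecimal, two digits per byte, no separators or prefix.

Since C = M ⊕ k, XORing both sides with M gives k = M ⊕ C.
205 ^ 238 =  35
198 ^ 179 = 117
241 ^   7 = 246
 93 ^ 255 = 162
 54 ^ 127 =  73
  6 ^  51 =  53
 52 ^ 154 = 174
176 ^  11 = 187
121 ^ 193 = 184
  4 ^  70 =  66
216 ^ 152 =  64
208 ^  29 = 205
 45 ^ 254 = 211
 20 ^ 203 = 223

2375f6a24935aebbb84240cdd3df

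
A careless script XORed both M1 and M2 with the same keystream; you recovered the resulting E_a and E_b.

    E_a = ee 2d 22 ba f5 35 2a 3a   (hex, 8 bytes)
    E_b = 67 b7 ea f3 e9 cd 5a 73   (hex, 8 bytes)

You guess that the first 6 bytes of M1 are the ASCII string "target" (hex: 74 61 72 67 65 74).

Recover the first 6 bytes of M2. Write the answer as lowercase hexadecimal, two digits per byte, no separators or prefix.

First, E_a ⊕ E_b = (M1 ⊕ K) ⊕ (M2 ⊕ K) = M1 ⊕ M2, so the key drops out. Then M2 = (M1 ⊕ M2) ⊕ M1 over the first 6 bytes.
byte 0: (ee XOR 67) XOR 74 = 89 XOR 74 = fd
byte 1: (2d XOR b7) XOR 61 = 9a XOR 61 = fb
byte 2: (22 XOR ea) XOR 72 = c8 XOR 72 = ba
byte 3: (ba XOR f3) XOR 67 = 49 XOR 67 = 2e
byte 4: (f5 XOR e9) XOR 65 = 1c XOR 65 = 79
byte 5: (35 XOR cd) XOR 74 = f8 XOR 74 = 8c

fdfbba2e798c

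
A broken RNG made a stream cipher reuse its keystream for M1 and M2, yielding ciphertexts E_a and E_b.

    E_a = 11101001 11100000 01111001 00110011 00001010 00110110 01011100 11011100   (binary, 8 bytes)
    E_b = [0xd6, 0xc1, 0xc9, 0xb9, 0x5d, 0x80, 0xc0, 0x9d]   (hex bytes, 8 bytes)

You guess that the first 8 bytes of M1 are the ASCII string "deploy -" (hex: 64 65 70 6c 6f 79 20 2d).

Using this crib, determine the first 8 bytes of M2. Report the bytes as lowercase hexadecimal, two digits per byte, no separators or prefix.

First, E_a ⊕ E_b = (M1 ⊕ K) ⊕ (M2 ⊕ K) = M1 ⊕ M2, so the key drops out. Then M2 = (M1 ⊕ M2) ⊕ M1 over the first 8 bytes.
byte 0: (e9 XOR d6) XOR 64 = 3f XOR 64 = 5b
byte 1: (e0 XOR c1) XOR 65 = 21 XOR 65 = 44
byte 2: (79 XOR c9) XOR 70 = b0 XOR 70 = c0
byte 3: (33 XOR b9) XOR 6c = 8a XOR 6c = e6
byte 4: (0a XOR 5d) XOR 6f = 57 XOR 6f = 38
byte 5: (36 XOR 80) XOR 79 = b6 XOR 79 = cf
byte 6: (5c XOR c0) XOR 20 = 9c XOR 20 = bc
byte 7: (dc XOR 9d) XOR 2d = 41 XOR 2d = 6c

5b44c0e638cfbc6c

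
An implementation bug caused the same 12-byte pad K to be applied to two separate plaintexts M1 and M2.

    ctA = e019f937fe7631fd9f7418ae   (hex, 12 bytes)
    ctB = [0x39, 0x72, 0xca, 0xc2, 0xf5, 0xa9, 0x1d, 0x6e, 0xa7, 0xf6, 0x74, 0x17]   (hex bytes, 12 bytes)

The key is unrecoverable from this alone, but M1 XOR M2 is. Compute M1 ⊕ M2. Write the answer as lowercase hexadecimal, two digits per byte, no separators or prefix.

ctA ⊕ ctB = (M1 ⊕ K) ⊕ (M2 ⊕ K) = M1 ⊕ M2 — the shared key cancels under XOR.
e0 ^ 39 = d9
19 ^ 72 = 6b
f9 ^ ca = 33
37 ^ c2 = f5
fe ^ f5 = 0b
76 ^ a9 = df
31 ^ 1d = 2c
fd ^ 6e = 93
9f ^ a7 = 38
74 ^ f6 = 82
18 ^ 74 = 6c
ae ^ 17 = b9

d96b33f50bdf2c9338826cb9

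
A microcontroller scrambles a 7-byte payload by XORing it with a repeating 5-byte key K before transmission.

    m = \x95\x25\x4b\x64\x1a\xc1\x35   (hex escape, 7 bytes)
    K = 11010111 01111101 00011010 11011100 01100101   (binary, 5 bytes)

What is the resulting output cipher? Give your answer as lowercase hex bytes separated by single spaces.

42 58 51 b8 7f 16 48

The 5-byte key repeats, so the effective keystream is d7 7d 1a dc 65 d7 7d.
byte 0: 95 XOR d7 = 42
byte 1: 25 XOR 7d = 58
byte 2: 4b XOR 1a = 51
byte 3: 64 XOR dc = b8
byte 4: 1a XOR 65 = 7f
byte 5: c1 XOR d7 = 16
byte 6: 35 XOR 7d = 48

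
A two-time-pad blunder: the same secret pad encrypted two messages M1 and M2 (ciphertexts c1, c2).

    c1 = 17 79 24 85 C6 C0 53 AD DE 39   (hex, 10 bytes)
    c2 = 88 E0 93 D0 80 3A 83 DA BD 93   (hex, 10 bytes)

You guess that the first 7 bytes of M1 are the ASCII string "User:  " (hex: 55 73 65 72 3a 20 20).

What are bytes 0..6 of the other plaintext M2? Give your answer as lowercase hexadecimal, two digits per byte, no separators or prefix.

caead2277cdaf0

First, c1 ⊕ c2 = (M1 ⊕ K) ⊕ (M2 ⊕ K) = M1 ⊕ M2, so the key drops out. Then M2 = (M1 ⊕ M2) ⊕ M1 over the first 7 bytes.
byte 0: (17 xor 88) xor 55 = 9f xor 55 = ca
byte 1: (79 xor e0) xor 73 = 99 xor 73 = ea
byte 2: (24 xor 93) xor 65 = b7 xor 65 = d2
byte 3: (85 xor d0) xor 72 = 55 xor 72 = 27
byte 4: (c6 xor 80) xor 3a = 46 xor 3a = 7c
byte 5: (c0 xor 3a) xor 20 = fa xor 20 = da
byte 6: (53 xor 83) xor 20 = d0 xor 20 = f0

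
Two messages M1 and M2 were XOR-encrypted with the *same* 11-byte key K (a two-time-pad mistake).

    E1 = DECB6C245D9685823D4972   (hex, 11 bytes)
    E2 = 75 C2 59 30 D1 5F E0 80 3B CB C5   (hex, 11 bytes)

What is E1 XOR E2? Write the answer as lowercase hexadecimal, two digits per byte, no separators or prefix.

ab0935148cc965020682b7

E1 ⊕ E2 = (M1 ⊕ K) ⊕ (M2 ⊕ K) = M1 ⊕ M2 — the shared key cancels under XOR.
de ^ 75 = ab
cb ^ c2 = 09
6c ^ 59 = 35
24 ^ 30 = 14
5d ^ d1 = 8c
96 ^ 5f = c9
85 ^ e0 = 65
82 ^ 80 = 02
3d ^ 3b = 06
49 ^ cb = 82
72 ^ c5 = b7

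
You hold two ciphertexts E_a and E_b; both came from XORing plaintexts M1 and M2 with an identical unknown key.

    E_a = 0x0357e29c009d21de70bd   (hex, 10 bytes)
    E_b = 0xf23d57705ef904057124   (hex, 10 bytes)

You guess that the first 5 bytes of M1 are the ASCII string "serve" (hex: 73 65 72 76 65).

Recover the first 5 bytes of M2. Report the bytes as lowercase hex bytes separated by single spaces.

82 0f c7 9a 3b

First, E_a ⊕ E_b = (M1 ⊕ K) ⊕ (M2 ⊕ K) = M1 ⊕ M2, so the key drops out. Then M2 = (M1 ⊕ M2) ⊕ M1 over the first 5 bytes.
byte 0: (03 ^ f2) ^ 73 = f1 ^ 73 = 82
byte 1: (57 ^ 3d) ^ 65 = 6a ^ 65 = 0f
byte 2: (e2 ^ 57) ^ 72 = b5 ^ 72 = c7
byte 3: (9c ^ 70) ^ 76 = ec ^ 76 = 9a
byte 4: (00 ^ 5e) ^ 65 = 5e ^ 65 = 3b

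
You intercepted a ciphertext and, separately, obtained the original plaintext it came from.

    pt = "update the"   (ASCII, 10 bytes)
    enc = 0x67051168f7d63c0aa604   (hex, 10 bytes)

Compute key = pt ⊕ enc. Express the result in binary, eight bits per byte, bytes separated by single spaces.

00010010 01110101 01110101 00001001 10000011 10110011 00011100 01111110 11001110 01100001

Since enc = pt ⊕ key, XORing both sides with pt gives key = pt ⊕ enc.
byte 0: 117 ^ 103 =  18
byte 1: 112 ^   5 = 117
byte 2: 100 ^  17 = 117
byte 3:  97 ^ 104 =   9
byte 4: 116 ^ 247 = 131
byte 5: 101 ^ 214 = 179
byte 6:  32 ^  60 =  28
byte 7: 116 ^  10 = 126
byte 8: 104 ^ 166 = 206
byte 9: 101 ^   4 =  97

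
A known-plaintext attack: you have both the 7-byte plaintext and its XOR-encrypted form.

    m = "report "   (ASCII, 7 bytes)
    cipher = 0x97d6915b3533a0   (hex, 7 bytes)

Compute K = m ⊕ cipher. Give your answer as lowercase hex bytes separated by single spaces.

Since cipher = m ⊕ K, XORing both sides with m gives K = m ⊕ cipher.
114 xor 151 = 229
101 xor 214 = 179
112 xor 145 = 225
111 xor  91 =  52
114 xor  53 =  71
116 xor  51 =  71
 32 xor 160 = 128

e5 b3 e1 34 47 47 80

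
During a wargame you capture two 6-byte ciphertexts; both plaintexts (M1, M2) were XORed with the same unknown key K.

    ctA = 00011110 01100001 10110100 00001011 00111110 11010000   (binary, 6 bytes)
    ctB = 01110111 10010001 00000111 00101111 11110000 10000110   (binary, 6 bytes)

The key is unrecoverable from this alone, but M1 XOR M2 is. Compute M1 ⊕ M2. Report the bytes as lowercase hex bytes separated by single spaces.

69 f0 b3 24 ce 56

ctA ⊕ ctB = (M1 ⊕ K) ⊕ (M2 ⊕ K) = M1 ⊕ M2 — the shared key cancels under XOR.
 30 ^ 119 = 105
 97 ^ 145 = 240
180 ^   7 = 179
 11 ^  47 =  36
 62 ^ 240 = 206
208 ^ 134 =  86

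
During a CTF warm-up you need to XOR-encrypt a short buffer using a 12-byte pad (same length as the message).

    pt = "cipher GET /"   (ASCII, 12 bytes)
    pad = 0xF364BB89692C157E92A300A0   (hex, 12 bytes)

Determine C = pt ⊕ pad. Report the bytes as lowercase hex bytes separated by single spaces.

XOR is its own inverse, so applying the key byte-wise gives the result directly.
byte 0: 01100011 ⊕ 11110011 = 10010000
byte 1: 01101001 ⊕ 01100100 = 00001101
byte 2: 01110000 ⊕ 10111011 = 11001011
byte 3: 01101000 ⊕ 10001001 = 11100001
byte 4: 01100101 ⊕ 01101001 = 00001100
byte 5: 01110010 ⊕ 00101100 = 01011110
byte 6: 00100000 ⊕ 00010101 = 00110101
byte 7: 01000111 ⊕ 01111110 = 00111001
byte 8: 01000101 ⊕ 10010010 = 11010111
byte 9: 01010100 ⊕ 10100011 = 11110111
byte 10: 00100000 ⊕ 00000000 = 00100000
byte 11: 00101111 ⊕ 10100000 = 10001111

90 0d cb e1 0c 5e 35 39 d7 f7 20 8f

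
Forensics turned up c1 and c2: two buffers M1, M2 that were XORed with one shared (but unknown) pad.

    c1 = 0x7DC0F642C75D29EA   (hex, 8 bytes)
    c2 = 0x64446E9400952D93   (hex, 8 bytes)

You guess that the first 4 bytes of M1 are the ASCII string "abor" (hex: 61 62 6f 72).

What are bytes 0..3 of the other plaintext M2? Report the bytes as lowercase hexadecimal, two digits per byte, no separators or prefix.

First, c1 ⊕ c2 = (M1 ⊕ K) ⊕ (M2 ⊕ K) = M1 ⊕ M2, so the key drops out. Then M2 = (M1 ⊕ M2) ⊕ M1 over the first 4 bytes.
byte 0: (7d ⊕ 64) ⊕ 61 = 19 ⊕ 61 = 78
byte 1: (c0 ⊕ 44) ⊕ 62 = 84 ⊕ 62 = e6
byte 2: (f6 ⊕ 6e) ⊕ 6f = 98 ⊕ 6f = f7
byte 3: (42 ⊕ 94) ⊕ 72 = d6 ⊕ 72 = a4

78e6f7a4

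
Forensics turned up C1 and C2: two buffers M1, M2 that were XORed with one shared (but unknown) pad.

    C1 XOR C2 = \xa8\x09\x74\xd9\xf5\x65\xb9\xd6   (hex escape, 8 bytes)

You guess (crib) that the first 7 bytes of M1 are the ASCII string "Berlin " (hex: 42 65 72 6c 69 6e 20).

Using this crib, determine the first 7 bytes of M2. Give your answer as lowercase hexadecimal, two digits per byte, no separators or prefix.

Since C1 ⊕ C2 = M1 ⊕ M2, XORing with the guessed M1 bytes yields the corresponding M2 bytes: M2 = (C1 ⊕ C2) ⊕ M1.
byte 0: 168 ^  66 = 234
byte 1:   9 ^ 101 = 108
byte 2: 116 ^ 114 =   6
byte 3: 217 ^ 108 = 181
byte 4: 245 ^ 105 = 156
byte 5: 101 ^ 110 =  11
byte 6: 185 ^  32 = 153

ea6c06b59c0b99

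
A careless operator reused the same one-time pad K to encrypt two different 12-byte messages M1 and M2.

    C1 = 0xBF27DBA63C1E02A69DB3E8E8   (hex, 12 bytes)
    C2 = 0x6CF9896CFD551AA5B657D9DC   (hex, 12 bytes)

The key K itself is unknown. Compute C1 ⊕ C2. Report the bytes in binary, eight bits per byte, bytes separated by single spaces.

11010011 11011110 01010010 11001010 11000001 01001011 00011000 00000011 00101011 11100100 00110001 00110100

C1 ⊕ C2 = (M1 ⊕ K) ⊕ (M2 ⊕ K) = M1 ⊕ M2 — the shared key cancels under XOR.
byte 0: 10111111 xor 01101100 = 11010011
byte 1: 00100111 xor 11111001 = 11011110
byte 2: 11011011 xor 10001001 = 01010010
byte 3: 10100110 xor 01101100 = 11001010
byte 4: 00111100 xor 11111101 = 11000001
byte 5: 00011110 xor 01010101 = 01001011
byte 6: 00000010 xor 00011010 = 00011000
byte 7: 10100110 xor 10100101 = 00000011
byte 8: 10011101 xor 10110110 = 00101011
byte 9: 10110011 xor 01010111 = 11100100
byte 10: 11101000 xor 11011001 = 00110001
byte 11: 11101000 xor 11011100 = 00110100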